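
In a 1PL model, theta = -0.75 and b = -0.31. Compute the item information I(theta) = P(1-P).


P = 1/(1+exp(-(-0.75--0.31))) = 0.3917
I = P*(1-P) = 0.3917 * 0.6083
I = 0.2383

0.2383


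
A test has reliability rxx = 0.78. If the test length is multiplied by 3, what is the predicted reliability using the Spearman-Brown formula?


r_new = (n * rxx) / (1 + (n-1) * rxx)
r_new = (3 * 0.78) / (1 + 2 * 0.78)
r_new = 2.34 / 2.56
r_new = 0.9141

0.9141


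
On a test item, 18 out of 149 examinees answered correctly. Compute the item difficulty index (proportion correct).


Item difficulty p = number correct / total examinees
p = 18 / 149
p = 0.1208

0.1208


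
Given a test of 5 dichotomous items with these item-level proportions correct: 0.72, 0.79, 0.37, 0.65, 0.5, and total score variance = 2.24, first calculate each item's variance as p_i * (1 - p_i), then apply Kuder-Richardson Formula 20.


For each item, compute p_i * q_i:
  Item 1: 0.72 * 0.28 = 0.2016
  Item 2: 0.79 * 0.21 = 0.1659
  Item 3: 0.37 * 0.63 = 0.2331
  Item 4: 0.65 * 0.35 = 0.2275
  Item 5: 0.5 * 0.5 = 0.25
Sum(p_i * q_i) = 0.2016 + 0.1659 + 0.2331 + 0.2275 + 0.25 = 1.0781
KR-20 = (k/(k-1)) * (1 - Sum(p_i*q_i) / Var_total)
= (5/4) * (1 - 1.0781/2.24)
= 1.25 * 0.5187
KR-20 = 0.6484

0.6484


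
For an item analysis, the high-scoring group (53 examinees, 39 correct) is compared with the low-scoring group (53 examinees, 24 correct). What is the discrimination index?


p_upper = 39/53 = 0.7358
p_lower = 24/53 = 0.4528
D = 0.7358 - 0.4528 = 0.283

0.283


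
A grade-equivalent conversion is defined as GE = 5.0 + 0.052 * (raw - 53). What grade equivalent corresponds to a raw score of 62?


raw - median = 62 - 53 = 9
slope * diff = 0.052 * 9 = 0.468
GE = 5.0 + 0.468
GE = 5.468

5.468


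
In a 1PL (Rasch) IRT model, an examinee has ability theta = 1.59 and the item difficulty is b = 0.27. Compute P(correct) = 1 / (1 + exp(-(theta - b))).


theta - b = 1.59 - 0.27 = 1.32
exp(-(theta - b)) = exp(-1.32) = 0.2671
P = 1 / (1 + 0.2671)
P = 0.7892

0.7892


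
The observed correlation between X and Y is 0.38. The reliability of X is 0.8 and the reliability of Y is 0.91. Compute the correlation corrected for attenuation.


r_corrected = rxy / sqrt(rxx * ryy)
= 0.38 / sqrt(0.8 * 0.91)
= 0.38 / sqrt(0.728)
= 0.38 / 0.853229
r_corrected = 0.4454

0.4454


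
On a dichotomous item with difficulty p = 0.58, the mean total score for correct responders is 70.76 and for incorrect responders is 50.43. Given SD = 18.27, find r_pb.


q = 1 - p = 0.42
rpb = ((M1 - M0) / SD) * sqrt(p * q)
rpb = ((70.76 - 50.43) / 18.27) * sqrt(0.58 * 0.42)
rpb = 0.5492

0.5492


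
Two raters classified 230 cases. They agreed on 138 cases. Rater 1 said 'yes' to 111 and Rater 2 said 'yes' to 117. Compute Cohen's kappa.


P_o = 138/230 = 0.6
P_e = (111*117 + 119*113) / 52900 = 0.499698
kappa = (P_o - P_e) / (1 - P_e)
kappa = (0.6 - 0.499698) / (1 - 0.499698)
kappa = 0.2005

0.2005


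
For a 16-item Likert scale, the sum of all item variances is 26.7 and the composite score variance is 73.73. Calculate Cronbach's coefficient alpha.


alpha = (k/(k-1)) * (1 - sum(si^2)/s_total^2)
= (16/15) * (1 - 26.7/73.73)
alpha = 0.6804

0.6804


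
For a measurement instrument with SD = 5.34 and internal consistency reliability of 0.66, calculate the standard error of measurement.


SEM = SD * sqrt(1 - rxx)
SEM = 5.34 * sqrt(1 - 0.66)
SEM = 5.34 * sqrt(0.34) = 5.34 * 0.583095
SEM = 3.1137

3.1137


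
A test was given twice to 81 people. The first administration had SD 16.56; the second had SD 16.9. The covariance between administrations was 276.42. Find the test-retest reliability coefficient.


r = cov(X,Y) / (SD_X * SD_Y)
r = 276.42 / (16.56 * 16.9)
r = 276.42 / 279.864
r = 0.9877

0.9877


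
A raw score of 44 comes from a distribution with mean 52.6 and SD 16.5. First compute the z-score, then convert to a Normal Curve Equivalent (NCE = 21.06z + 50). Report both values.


z = (X - mean) / SD = (44 - 52.6) / 16.5
z = -8.6 / 16.5
z = -0.5212
NCE = NCE = 21.06z + 50
Carry z at full precision (z = -8.6 / 16.5) into the conversion:
NCE = 21.06 * (-8.6 / 16.5) + 50 = -181.116 / 16.5 + 50
NCE = -10.9767 + 50
NCE = 39.0233

39.0233


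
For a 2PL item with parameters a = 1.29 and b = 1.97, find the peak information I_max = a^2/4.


For 2PL, max info at theta = b = 1.97
I_max = a^2 / 4 = 1.29^2 / 4
= 1.6641 / 4
I_max = 0.416

0.416


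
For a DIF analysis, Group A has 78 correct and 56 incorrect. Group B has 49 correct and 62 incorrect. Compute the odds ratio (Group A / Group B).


Odds_A = 78/56 = 1.3929
Odds_B = 49/62 = 0.7903
OR = Odds_A / Odds_B = 1.3929 / 0.7903
Exactly, OR = (78 * 62) / (56 * 49) = 4836 / 2744
OR = 1.7624

1.7624


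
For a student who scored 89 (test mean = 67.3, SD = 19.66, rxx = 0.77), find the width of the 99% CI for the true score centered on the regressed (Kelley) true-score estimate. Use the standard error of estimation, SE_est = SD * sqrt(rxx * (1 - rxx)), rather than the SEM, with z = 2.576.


True score estimate = 0.77*89 + 0.23*67.3 = 84.009
SE_est = SD * sqrt(rxx * (1 - rxx)) = 19.66 * sqrt(0.77 * 0.23) = 19.66 * sqrt(0.1771) = 8.273567
CI = T_est +/- z * SE_est, so width = 2 * z * SE_est = 2 * 2.576 * 8.273567
Width = 42.6254

42.6254


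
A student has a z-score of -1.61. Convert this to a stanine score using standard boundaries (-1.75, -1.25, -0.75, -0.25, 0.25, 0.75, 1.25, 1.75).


Stanine boundaries: [-1.75, -1.25, -0.75, -0.25, 0.25, 0.75, 1.25, 1.75]
z = -1.61
Check each boundary:
  z >= -1.75 -> could be stanine 2
  z < -1.25
  z < -0.75
  z < -0.25
  z < 0.25
  z < 0.75
  z < 1.25
  z < 1.75
Highest qualifying boundary gives stanine = 2

2


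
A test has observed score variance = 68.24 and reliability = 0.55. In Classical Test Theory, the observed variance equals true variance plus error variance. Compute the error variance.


var_true = rxx * var_obs = 0.55 * 68.24 = 37.532
var_error = var_obs - var_true
var_error = 68.24 - 37.532
var_error = 30.708

30.708


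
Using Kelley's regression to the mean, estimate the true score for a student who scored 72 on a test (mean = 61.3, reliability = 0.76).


T_est = rxx * X + (1 - rxx) * mean
T_est = 0.76 * 72 + 0.24 * 61.3
T_est = 54.72 + 14.712
T_est = 69.432

69.432


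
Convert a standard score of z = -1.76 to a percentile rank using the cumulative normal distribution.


CDF(z) = 0.5 * (1 + erf(z/sqrt(2)))
erf(-1.2445) = -0.9216
CDF = 0.0392
Percentile rank = 0.0392 * 100 = 3.92

3.92


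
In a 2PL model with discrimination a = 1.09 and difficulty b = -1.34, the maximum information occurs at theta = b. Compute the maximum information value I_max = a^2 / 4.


For 2PL, max info at theta = b = -1.34
I_max = a^2 / 4 = 1.09^2 / 4
= 1.1881 / 4
I_max = 0.297

0.297


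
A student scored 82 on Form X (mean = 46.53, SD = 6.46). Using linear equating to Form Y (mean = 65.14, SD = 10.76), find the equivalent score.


slope = SD_Y / SD_X = 10.76 / 6.46 ~ 1.6656
intercept = mean_Y - slope * mean_X = 65.14 - (10.76 / 6.46) * 46.53 ~ -12.362
Y = slope * X + intercept. To avoid rounding drift from the rounded slope/intercept, evaluate the equivalent form Y = mean_Y + SD_Y * (X - mean_X) / SD_X at full precision:
Y = 65.14 + 10.76 * (82 - 46.53) / 6.46
Y = 65.14 + 10.76 * 35.47 / 6.46
Y = 65.14 + 381.6572 / 6.46
Y = 65.14 + 59.0801
Y = 124.2201

124.2201


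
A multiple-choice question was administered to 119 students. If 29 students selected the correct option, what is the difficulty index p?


Item difficulty p = number correct / total examinees
p = 29 / 119
p = 0.2437

0.2437


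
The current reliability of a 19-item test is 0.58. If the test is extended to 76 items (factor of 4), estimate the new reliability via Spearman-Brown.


r_new = (n * rxx) / (1 + (n-1) * rxx)
r_new = (4 * 0.58) / (1 + 3 * 0.58)
r_new = 2.32 / 2.74
r_new = 0.8467

0.8467


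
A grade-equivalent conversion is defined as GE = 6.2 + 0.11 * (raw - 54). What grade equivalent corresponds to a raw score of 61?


raw - median = 61 - 54 = 7
slope * diff = 0.11 * 7 = 0.77
GE = 6.2 + 0.77
GE = 6.97

6.97


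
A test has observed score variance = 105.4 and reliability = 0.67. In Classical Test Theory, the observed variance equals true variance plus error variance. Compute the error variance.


var_true = rxx * var_obs = 0.67 * 105.4 = 70.618
var_error = var_obs - var_true
var_error = 105.4 - 70.618
var_error = 34.782

34.782


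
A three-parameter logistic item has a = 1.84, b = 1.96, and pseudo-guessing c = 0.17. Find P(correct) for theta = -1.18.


logit = 1.84*(-1.18 - 1.96) = -5.7776
P* = 1/(1 + exp(--5.7776)) = 0.0031
P = 0.17 + (1 - 0.17) * 0.0031
P = 0.1726

0.1726


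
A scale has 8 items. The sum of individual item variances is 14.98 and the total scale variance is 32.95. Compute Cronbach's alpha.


alpha = (k/(k-1)) * (1 - sum(si^2)/s_total^2)
= (8/7) * (1 - 14.98/32.95)
alpha = 0.6233

0.6233


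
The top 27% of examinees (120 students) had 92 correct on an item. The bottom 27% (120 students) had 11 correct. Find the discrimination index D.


p_upper = 92/120 = 0.7667
p_lower = 11/120 = 0.0917
D = 0.7667 - 0.0917 = 0.675

0.675


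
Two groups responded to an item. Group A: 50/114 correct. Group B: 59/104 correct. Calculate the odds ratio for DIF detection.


Odds_A = 50/64 = 0.7812
Odds_B = 59/45 = 1.3111
OR = Odds_A / Odds_B = 0.7812 / 1.3111
Exactly, OR = (50 * 45) / (64 * 59) = 2250 / 3776
OR = 0.5959

0.5959


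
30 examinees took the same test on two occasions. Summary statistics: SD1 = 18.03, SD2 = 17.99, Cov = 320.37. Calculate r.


r = cov(X,Y) / (SD_X * SD_Y)
r = 320.37 / (18.03 * 17.99)
r = 320.37 / 324.3597
r = 0.9877

0.9877


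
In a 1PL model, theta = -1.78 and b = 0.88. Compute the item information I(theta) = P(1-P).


P = 1/(1+exp(-(-1.78-0.88))) = 0.0654
I = P*(1-P) = 0.0654 * 0.9346
I = 0.0611

0.0611


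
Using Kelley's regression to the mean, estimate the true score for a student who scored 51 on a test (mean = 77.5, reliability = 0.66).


T_est = rxx * X + (1 - rxx) * mean
T_est = 0.66 * 51 + 0.34 * 77.5
T_est = 33.66 + 26.35
T_est = 60.01

60.01


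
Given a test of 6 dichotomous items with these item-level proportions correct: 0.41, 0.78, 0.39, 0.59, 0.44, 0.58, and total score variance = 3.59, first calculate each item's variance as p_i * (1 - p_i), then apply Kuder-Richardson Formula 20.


For each item, compute p_i * q_i:
  Item 1: 0.41 * 0.59 = 0.2419
  Item 2: 0.78 * 0.22 = 0.1716
  Item 3: 0.39 * 0.61 = 0.2379
  Item 4: 0.59 * 0.41 = 0.2419
  Item 5: 0.44 * 0.56 = 0.2464
  Item 6: 0.58 * 0.42 = 0.2436
Sum(p_i * q_i) = 0.2419 + 0.1716 + 0.2379 + 0.2419 + 0.2464 + 0.2436 = 1.3833
KR-20 = (k/(k-1)) * (1 - Sum(p_i*q_i) / Var_total)
= (6/5) * (1 - 1.3833/3.59)
= 1.2 * 0.6147
KR-20 = 0.7376

0.7376


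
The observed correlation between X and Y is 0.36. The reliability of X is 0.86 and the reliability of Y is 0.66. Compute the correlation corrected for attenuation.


r_corrected = rxy / sqrt(rxx * ryy)
= 0.36 / sqrt(0.86 * 0.66)
= 0.36 / sqrt(0.5676)
= 0.36 / 0.753392
r_corrected = 0.4778

0.4778


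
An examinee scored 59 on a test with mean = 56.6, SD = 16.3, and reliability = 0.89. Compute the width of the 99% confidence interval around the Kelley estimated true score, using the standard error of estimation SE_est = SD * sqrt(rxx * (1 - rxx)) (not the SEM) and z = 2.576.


True score estimate = 0.89*59 + 0.11*56.6 = 58.736
SE_est = SD * sqrt(rxx * (1 - rxx)) = 16.3 * sqrt(0.89 * 0.11) = 16.3 * sqrt(0.0979) = 5.100103
CI = T_est +/- z * SE_est, so width = 2 * z * SE_est = 2 * 2.576 * 5.100103
Width = 26.2757

26.2757


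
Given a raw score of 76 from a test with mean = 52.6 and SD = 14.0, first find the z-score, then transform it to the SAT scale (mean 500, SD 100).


z = (X - mean) / SD = (76 - 52.6) / 14.0
z = 23.4 / 14.0
z = 1.6714
SAT-scale = SAT = 500 + 100z
Carry z at full precision (z = 23.4 / 14.0) into the conversion:
SAT-scale = 500 + 100 * (23.4 / 14.0) = 500 + 2340 / 14.0
SAT-scale = 500 + 167.1429
SAT-scale = 667.1429

667.1429


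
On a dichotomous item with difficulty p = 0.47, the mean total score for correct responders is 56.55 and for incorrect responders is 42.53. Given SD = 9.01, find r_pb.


q = 1 - p = 0.53
rpb = ((M1 - M0) / SD) * sqrt(p * q)
rpb = ((56.55 - 42.53) / 9.01) * sqrt(0.47 * 0.53)
rpb = 0.7766

0.7766


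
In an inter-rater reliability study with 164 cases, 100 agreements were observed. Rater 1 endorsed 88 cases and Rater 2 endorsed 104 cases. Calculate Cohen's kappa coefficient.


P_o = 100/164 = 0.609756
P_e = (88*104 + 76*60) / 26896 = 0.509816
kappa = (P_o - P_e) / (1 - P_e)
kappa = (0.609756 - 0.509816) / (1 - 0.509816)
kappa = 0.2039

0.2039


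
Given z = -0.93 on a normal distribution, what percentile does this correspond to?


CDF(z) = 0.5 * (1 + erf(z/sqrt(2)))
erf(-0.6576) = -0.6476
CDF = 0.1762
Percentile rank = 0.1762 * 100 = 17.62

17.62


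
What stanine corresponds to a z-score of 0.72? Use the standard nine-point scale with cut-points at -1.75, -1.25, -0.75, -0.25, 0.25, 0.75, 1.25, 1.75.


Stanine boundaries: [-1.75, -1.25, -0.75, -0.25, 0.25, 0.75, 1.25, 1.75]
z = 0.72
Check each boundary:
  z >= -1.75 -> could be stanine 2
  z >= -1.25 -> could be stanine 3
  z >= -0.75 -> could be stanine 4
  z >= -0.25 -> could be stanine 5
  z >= 0.25 -> could be stanine 6
  z < 0.75
  z < 1.25
  z < 1.75
Highest qualifying boundary gives stanine = 6

6


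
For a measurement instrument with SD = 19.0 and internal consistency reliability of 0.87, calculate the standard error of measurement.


SEM = SD * sqrt(1 - rxx)
SEM = 19.0 * sqrt(1 - 0.87)
SEM = 19.0 * sqrt(0.13) = 19.0 * 0.360555
SEM = 6.8505

6.8505


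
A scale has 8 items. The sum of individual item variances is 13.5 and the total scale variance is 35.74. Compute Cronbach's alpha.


alpha = (k/(k-1)) * (1 - sum(si^2)/s_total^2)
= (8/7) * (1 - 13.5/35.74)
alpha = 0.7112

0.7112


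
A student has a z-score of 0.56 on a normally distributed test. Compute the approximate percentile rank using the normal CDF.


CDF(z) = 0.5 * (1 + erf(z/sqrt(2)))
erf(0.396) = 0.4245
CDF = 0.7123
Percentile rank = 0.7123 * 100 = 71.23

71.23


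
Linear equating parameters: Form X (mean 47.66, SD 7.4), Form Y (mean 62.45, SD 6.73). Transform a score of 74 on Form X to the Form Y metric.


slope = SD_Y / SD_X = 6.73 / 7.4 ~ 0.9095
intercept = mean_Y - slope * mean_X = 62.45 - (6.73 / 7.4) * 47.66 ~ 19.1052
Y = slope * X + intercept. To avoid rounding drift from the rounded slope/intercept, evaluate the equivalent form Y = mean_Y + SD_Y * (X - mean_X) / SD_X at full precision:
Y = 62.45 + 6.73 * (74 - 47.66) / 7.4
Y = 62.45 + 6.73 * 26.34 / 7.4
Y = 62.45 + 177.2682 / 7.4
Y = 62.45 + 23.9552
Y = 86.4052

86.4052


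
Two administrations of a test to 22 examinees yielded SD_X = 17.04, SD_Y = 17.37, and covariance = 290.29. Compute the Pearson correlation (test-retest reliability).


r = cov(X,Y) / (SD_X * SD_Y)
r = 290.29 / (17.04 * 17.37)
r = 290.29 / 295.9848
r = 0.9808

0.9808


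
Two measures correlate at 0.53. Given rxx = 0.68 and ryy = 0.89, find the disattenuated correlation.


r_corrected = rxy / sqrt(rxx * ryy)
= 0.53 / sqrt(0.68 * 0.89)
= 0.53 / sqrt(0.6052)
= 0.53 / 0.777946
r_corrected = 0.6813

0.6813


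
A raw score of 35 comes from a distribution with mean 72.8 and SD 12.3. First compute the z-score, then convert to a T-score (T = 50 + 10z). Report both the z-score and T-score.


z = (X - mean) / SD = (35 - 72.8) / 12.3
z = -37.8 / 12.3
z = -3.0732
T-score = T = 50 + 10z
Carry z at full precision (z = -37.8 / 12.3) into the conversion:
T-score = 50 + 10 * (-37.8 / 12.3) = 50 + -378 / 12.3
T-score = 50 + -30.7317
T-score = 19.2683

19.2683


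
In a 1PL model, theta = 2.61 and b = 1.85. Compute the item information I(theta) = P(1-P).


P = 1/(1+exp(-(2.61-1.85))) = 0.6814
I = P*(1-P) = 0.6814 * 0.3186
I = 0.2171

0.2171


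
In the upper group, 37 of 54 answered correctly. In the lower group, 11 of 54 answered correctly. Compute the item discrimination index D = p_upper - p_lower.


p_upper = 37/54 = 0.6852
p_lower = 11/54 = 0.2037
D = 0.6852 - 0.2037 = 0.4815

0.4815


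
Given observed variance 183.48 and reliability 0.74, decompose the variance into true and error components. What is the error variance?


var_true = rxx * var_obs = 0.74 * 183.48 = 135.7752
var_error = var_obs - var_true
var_error = 183.48 - 135.7752
var_error = 47.7048

47.7048


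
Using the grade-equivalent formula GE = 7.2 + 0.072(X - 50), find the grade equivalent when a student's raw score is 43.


raw - median = 43 - 50 = -7
slope * diff = 0.072 * -7 = -0.504
GE = 7.2 + -0.504
GE = 6.696

6.696


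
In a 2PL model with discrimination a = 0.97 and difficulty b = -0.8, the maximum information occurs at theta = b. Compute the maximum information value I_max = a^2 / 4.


For 2PL, max info at theta = b = -0.8
I_max = a^2 / 4 = 0.97^2 / 4
= 0.9409 / 4
I_max = 0.2352

0.2352


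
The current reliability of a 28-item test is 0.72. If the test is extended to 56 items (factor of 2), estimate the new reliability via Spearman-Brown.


r_new = (n * rxx) / (1 + (n-1) * rxx)
r_new = (2 * 0.72) / (1 + 1 * 0.72)
r_new = 1.44 / 1.72
r_new = 0.8372

0.8372


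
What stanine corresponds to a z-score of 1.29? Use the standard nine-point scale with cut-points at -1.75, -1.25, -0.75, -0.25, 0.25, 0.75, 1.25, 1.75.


Stanine boundaries: [-1.75, -1.25, -0.75, -0.25, 0.25, 0.75, 1.25, 1.75]
z = 1.29
Check each boundary:
  z >= -1.75 -> could be stanine 2
  z >= -1.25 -> could be stanine 3
  z >= -0.75 -> could be stanine 4
  z >= -0.25 -> could be stanine 5
  z >= 0.25 -> could be stanine 6
  z >= 0.75 -> could be stanine 7
  z >= 1.25 -> could be stanine 8
  z < 1.75
Highest qualifying boundary gives stanine = 8

8


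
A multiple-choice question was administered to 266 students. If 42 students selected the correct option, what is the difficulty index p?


Item difficulty p = number correct / total examinees
p = 42 / 266
p = 0.1579

0.1579


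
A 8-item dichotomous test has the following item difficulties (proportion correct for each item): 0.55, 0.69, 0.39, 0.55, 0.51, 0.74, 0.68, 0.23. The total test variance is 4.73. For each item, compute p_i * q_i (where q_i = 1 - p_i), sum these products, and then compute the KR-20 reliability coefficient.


For each item, compute p_i * q_i:
  Item 1: 0.55 * 0.45 = 0.2475
  Item 2: 0.69 * 0.31 = 0.2139
  Item 3: 0.39 * 0.61 = 0.2379
  Item 4: 0.55 * 0.45 = 0.2475
  Item 5: 0.51 * 0.49 = 0.2499
  Item 6: 0.74 * 0.26 = 0.1924
  Item 7: 0.68 * 0.32 = 0.2176
  Item 8: 0.23 * 0.77 = 0.1771
Sum(p_i * q_i) = 0.2475 + 0.2139 + 0.2379 + 0.2475 + 0.2499 + 0.1924 + 0.2176 + 0.1771 = 1.7838
KR-20 = (k/(k-1)) * (1 - Sum(p_i*q_i) / Var_total)
= (8/7) * (1 - 1.7838/4.73)
= 1.1429 * 0.6229
KR-20 = 0.7119

0.7119


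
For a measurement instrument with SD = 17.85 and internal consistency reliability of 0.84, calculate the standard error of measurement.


SEM = SD * sqrt(1 - rxx)
SEM = 17.85 * sqrt(1 - 0.84)
SEM = 17.85 * sqrt(0.16) = 17.85 * 0.4
SEM = 7.14

7.14


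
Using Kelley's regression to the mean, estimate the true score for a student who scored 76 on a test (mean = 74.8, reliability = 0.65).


T_est = rxx * X + (1 - rxx) * mean
T_est = 0.65 * 76 + 0.35 * 74.8
T_est = 49.4 + 26.18
T_est = 75.58

75.58


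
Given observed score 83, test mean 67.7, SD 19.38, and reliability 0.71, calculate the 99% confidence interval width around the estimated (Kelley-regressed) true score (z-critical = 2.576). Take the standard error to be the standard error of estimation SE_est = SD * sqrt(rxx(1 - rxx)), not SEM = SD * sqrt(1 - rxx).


True score estimate = 0.71*83 + 0.29*67.7 = 78.563
SE_est = SD * sqrt(rxx * (1 - rxx)) = 19.38 * sqrt(0.71 * 0.29) = 19.38 * sqrt(0.2059) = 8.793909
CI = T_est +/- z * SE_est, so width = 2 * z * SE_est = 2 * 2.576 * 8.793909
Width = 45.3062

45.3062


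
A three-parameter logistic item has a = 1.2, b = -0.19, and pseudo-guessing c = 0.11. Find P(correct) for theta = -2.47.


logit = 1.2*(-2.47 - -0.19) = -2.736
P* = 1/(1 + exp(--2.736)) = 0.0609
P = 0.11 + (1 - 0.11) * 0.0609
P = 0.1642

0.1642


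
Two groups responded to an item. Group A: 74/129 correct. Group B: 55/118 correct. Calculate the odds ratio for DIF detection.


Odds_A = 74/55 = 1.3455
Odds_B = 55/63 = 0.873
OR = Odds_A / Odds_B = 1.3455 / 0.873
Exactly, OR = (74 * 63) / (55 * 55) = 4662 / 3025
OR = 1.5412

1.5412


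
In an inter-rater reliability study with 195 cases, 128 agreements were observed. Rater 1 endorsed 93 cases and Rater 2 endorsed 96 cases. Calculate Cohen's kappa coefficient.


P_o = 128/195 = 0.65641
P_e = (93*96 + 102*99) / 38025 = 0.500355
kappa = (P_o - P_e) / (1 - P_e)
kappa = (0.65641 - 0.500355) / (1 - 0.500355)
kappa = 0.3123

0.3123


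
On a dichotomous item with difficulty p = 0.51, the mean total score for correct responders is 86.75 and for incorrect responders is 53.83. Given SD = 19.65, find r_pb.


q = 1 - p = 0.49
rpb = ((M1 - M0) / SD) * sqrt(p * q)
rpb = ((86.75 - 53.83) / 19.65) * sqrt(0.51 * 0.49)
rpb = 0.8375

0.8375


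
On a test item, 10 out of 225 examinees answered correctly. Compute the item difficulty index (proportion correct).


Item difficulty p = number correct / total examinees
p = 10 / 225
p = 0.0444

0.0444


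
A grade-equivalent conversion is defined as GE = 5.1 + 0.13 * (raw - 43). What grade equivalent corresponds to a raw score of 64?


raw - median = 64 - 43 = 21
slope * diff = 0.13 * 21 = 2.73
GE = 5.1 + 2.73
GE = 7.83

7.83


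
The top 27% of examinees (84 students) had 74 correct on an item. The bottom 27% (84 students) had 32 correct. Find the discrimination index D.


p_upper = 74/84 = 0.881
p_lower = 32/84 = 0.381
D = 0.881 - 0.381 = 0.5

0.5


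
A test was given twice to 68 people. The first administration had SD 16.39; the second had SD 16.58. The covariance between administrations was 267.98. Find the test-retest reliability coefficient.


r = cov(X,Y) / (SD_X * SD_Y)
r = 267.98 / (16.39 * 16.58)
r = 267.98 / 271.7462
r = 0.9861

0.9861


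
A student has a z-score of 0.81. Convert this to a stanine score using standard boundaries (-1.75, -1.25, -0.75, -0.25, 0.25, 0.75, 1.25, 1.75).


Stanine boundaries: [-1.75, -1.25, -0.75, -0.25, 0.25, 0.75, 1.25, 1.75]
z = 0.81
Check each boundary:
  z >= -1.75 -> could be stanine 2
  z >= -1.25 -> could be stanine 3
  z >= -0.75 -> could be stanine 4
  z >= -0.25 -> could be stanine 5
  z >= 0.25 -> could be stanine 6
  z >= 0.75 -> could be stanine 7
  z < 1.25
  z < 1.75
Highest qualifying boundary gives stanine = 7

7


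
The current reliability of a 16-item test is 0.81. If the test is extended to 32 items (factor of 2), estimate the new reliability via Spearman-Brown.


r_new = (n * rxx) / (1 + (n-1) * rxx)
r_new = (2 * 0.81) / (1 + 1 * 0.81)
r_new = 1.62 / 1.81
r_new = 0.895

0.895


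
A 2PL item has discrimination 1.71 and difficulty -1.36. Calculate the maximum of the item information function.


For 2PL, max info at theta = b = -1.36
I_max = a^2 / 4 = 1.71^2 / 4
= 2.9241 / 4
I_max = 0.731

0.731


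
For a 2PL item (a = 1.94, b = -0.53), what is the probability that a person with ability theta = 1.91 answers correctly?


a*(theta - b) = 1.94 * (1.91 - -0.53) = 4.7336
exp(-4.7336) = 0.0088
P = 1 / (1 + 0.0088)
P = 0.9913

0.9913


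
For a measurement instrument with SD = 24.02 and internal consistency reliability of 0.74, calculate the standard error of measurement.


SEM = SD * sqrt(1 - rxx)
SEM = 24.02 * sqrt(1 - 0.74)
SEM = 24.02 * sqrt(0.26) = 24.02 * 0.509902
SEM = 12.2478

12.2478


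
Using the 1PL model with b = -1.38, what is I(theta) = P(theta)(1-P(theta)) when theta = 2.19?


P = 1/(1+exp(-(2.19--1.38))) = 0.9726
I = P*(1-P) = 0.9726 * 0.0274
I = 0.0266

0.0266


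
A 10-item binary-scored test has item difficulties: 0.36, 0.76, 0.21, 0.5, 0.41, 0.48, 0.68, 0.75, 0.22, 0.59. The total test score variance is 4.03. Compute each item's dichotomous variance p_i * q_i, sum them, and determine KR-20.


For each item, compute p_i * q_i:
  Item 1: 0.36 * 0.64 = 0.2304
  Item 2: 0.76 * 0.24 = 0.1824
  Item 3: 0.21 * 0.79 = 0.1659
  Item 4: 0.5 * 0.5 = 0.25
  Item 5: 0.41 * 0.59 = 0.2419
  Item 6: 0.48 * 0.52 = 0.2496
  Item 7: 0.68 * 0.32 = 0.2176
  Item 8: 0.75 * 0.25 = 0.1875
  Item 9: 0.22 * 0.78 = 0.1716
  Item 10: 0.59 * 0.41 = 0.2419
Sum(p_i * q_i) = 0.2304 + 0.1824 + 0.1659 + 0.25 + 0.2419 + 0.2496 + 0.2176 + 0.1875 + 0.1716 + 0.2419 = 2.1388
KR-20 = (k/(k-1)) * (1 - Sum(p_i*q_i) / Var_total)
= (10/9) * (1 - 2.1388/4.03)
= 1.1111 * 0.4693
KR-20 = 0.5214

0.5214


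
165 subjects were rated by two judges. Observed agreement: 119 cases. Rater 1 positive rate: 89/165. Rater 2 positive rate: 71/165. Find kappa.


P_o = 119/165 = 0.721212
P_e = (89*71 + 76*94) / 27225 = 0.494509
kappa = (P_o - P_e) / (1 - P_e)
kappa = (0.721212 - 0.494509) / (1 - 0.494509)
kappa = 0.4485

0.4485


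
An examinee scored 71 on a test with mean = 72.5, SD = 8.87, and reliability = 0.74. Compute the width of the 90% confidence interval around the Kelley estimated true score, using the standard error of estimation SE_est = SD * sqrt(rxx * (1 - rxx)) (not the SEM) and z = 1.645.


True score estimate = 0.74*71 + 0.26*72.5 = 71.39
SE_est = SD * sqrt(rxx * (1 - rxx)) = 8.87 * sqrt(0.74 * 0.26) = 8.87 * sqrt(0.1924) = 3.890686
CI = T_est +/- z * SE_est, so width = 2 * z * SE_est = 2 * 1.645 * 3.890686
Width = 12.8004

12.8004


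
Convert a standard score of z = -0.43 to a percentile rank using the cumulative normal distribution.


CDF(z) = 0.5 * (1 + erf(z/sqrt(2)))
erf(-0.3041) = -0.3328
CDF = 0.3336
Percentile rank = 0.3336 * 100 = 33.36

33.36


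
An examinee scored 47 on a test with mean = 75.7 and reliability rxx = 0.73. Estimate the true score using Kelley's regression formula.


T_est = rxx * X + (1 - rxx) * mean
T_est = 0.73 * 47 + 0.27 * 75.7
T_est = 34.31 + 20.439
T_est = 54.749

54.749


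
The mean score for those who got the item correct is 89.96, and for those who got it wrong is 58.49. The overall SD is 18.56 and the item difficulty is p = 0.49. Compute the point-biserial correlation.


q = 1 - p = 0.51
rpb = ((M1 - M0) / SD) * sqrt(p * q)
rpb = ((89.96 - 58.49) / 18.56) * sqrt(0.49 * 0.51)
rpb = 0.8476

0.8476


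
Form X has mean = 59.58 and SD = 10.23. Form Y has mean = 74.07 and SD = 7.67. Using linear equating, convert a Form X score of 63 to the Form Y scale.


slope = SD_Y / SD_X = 7.67 / 10.23 ~ 0.7498
intercept = mean_Y - slope * mean_X = 74.07 - (7.67 / 10.23) * 59.58 ~ 29.3996
Y = slope * X + intercept. To avoid rounding drift from the rounded slope/intercept, evaluate the equivalent form Y = mean_Y + SD_Y * (X - mean_X) / SD_X at full precision:
Y = 74.07 + 7.67 * (63 - 59.58) / 10.23
Y = 74.07 + 7.67 * 3.42 / 10.23
Y = 74.07 + 26.2314 / 10.23
Y = 74.07 + 2.5642
Y = 76.6342

76.6342


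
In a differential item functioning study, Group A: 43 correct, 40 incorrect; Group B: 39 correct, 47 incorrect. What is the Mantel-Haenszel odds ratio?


Odds_A = 43/40 = 1.075
Odds_B = 39/47 = 0.8298
OR = Odds_A / Odds_B = 1.075 / 0.8298
Exactly, OR = (43 * 47) / (40 * 39) = 2021 / 1560
OR = 1.2955

1.2955


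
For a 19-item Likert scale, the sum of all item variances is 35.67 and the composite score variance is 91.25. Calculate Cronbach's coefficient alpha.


alpha = (k/(k-1)) * (1 - sum(si^2)/s_total^2)
= (19/18) * (1 - 35.67/91.25)
alpha = 0.6429

0.6429


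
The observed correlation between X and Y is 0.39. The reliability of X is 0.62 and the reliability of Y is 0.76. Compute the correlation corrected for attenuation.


r_corrected = rxy / sqrt(rxx * ryy)
= 0.39 / sqrt(0.62 * 0.76)
= 0.39 / sqrt(0.4712)
= 0.39 / 0.68644
r_corrected = 0.5681

0.5681


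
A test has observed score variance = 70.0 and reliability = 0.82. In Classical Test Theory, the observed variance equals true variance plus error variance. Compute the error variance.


var_true = rxx * var_obs = 0.82 * 70.0 = 57.4
var_error = var_obs - var_true
var_error = 70.0 - 57.4
var_error = 12.6

12.6


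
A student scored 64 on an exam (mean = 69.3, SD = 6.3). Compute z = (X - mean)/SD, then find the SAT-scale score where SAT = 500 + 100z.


z = (X - mean) / SD = (64 - 69.3) / 6.3
z = -5.3 / 6.3
z = -0.8413
SAT-scale = SAT = 500 + 100z
Carry z at full precision (z = -5.3 / 6.3) into the conversion:
SAT-scale = 500 + 100 * (-5.3 / 6.3) = 500 + -530 / 6.3
SAT-scale = 500 + -84.127
SAT-scale = 415.873

415.873


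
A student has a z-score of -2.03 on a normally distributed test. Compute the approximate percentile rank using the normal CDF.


CDF(z) = 0.5 * (1 + erf(z/sqrt(2)))
erf(-1.4354) = -0.9576
CDF = 0.0212
Percentile rank = 0.0212 * 100 = 2.12

2.12


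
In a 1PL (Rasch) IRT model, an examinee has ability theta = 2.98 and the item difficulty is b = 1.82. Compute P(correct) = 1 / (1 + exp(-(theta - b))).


theta - b = 2.98 - 1.82 = 1.16
exp(-(theta - b)) = exp(-1.16) = 0.3135
P = 1 / (1 + 0.3135)
P = 0.7613

0.7613


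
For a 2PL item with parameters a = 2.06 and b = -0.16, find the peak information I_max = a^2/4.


For 2PL, max info at theta = b = -0.16
I_max = a^2 / 4 = 2.06^2 / 4
= 4.2436 / 4
I_max = 1.0609

1.0609


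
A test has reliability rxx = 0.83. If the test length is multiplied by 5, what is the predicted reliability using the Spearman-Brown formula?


r_new = (n * rxx) / (1 + (n-1) * rxx)
r_new = (5 * 0.83) / (1 + 4 * 0.83)
r_new = 4.15 / 4.32
r_new = 0.9606

0.9606


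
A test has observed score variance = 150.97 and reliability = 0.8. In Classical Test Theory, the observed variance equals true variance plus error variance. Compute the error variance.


var_true = rxx * var_obs = 0.8 * 150.97 = 120.776
var_error = var_obs - var_true
var_error = 150.97 - 120.776
var_error = 30.194

30.194


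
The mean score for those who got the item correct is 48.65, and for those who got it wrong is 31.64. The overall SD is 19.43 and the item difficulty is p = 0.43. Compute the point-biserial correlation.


q = 1 - p = 0.57
rpb = ((M1 - M0) / SD) * sqrt(p * q)
rpb = ((48.65 - 31.64) / 19.43) * sqrt(0.43 * 0.57)
rpb = 0.4334

0.4334


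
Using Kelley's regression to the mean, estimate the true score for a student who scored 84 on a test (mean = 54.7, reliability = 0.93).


T_est = rxx * X + (1 - rxx) * mean
T_est = 0.93 * 84 + 0.07 * 54.7
T_est = 78.12 + 3.829
T_est = 81.949

81.949


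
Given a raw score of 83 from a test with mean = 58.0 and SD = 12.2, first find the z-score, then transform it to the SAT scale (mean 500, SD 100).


z = (X - mean) / SD = (83 - 58.0) / 12.2
z = 25.0 / 12.2
z = 2.0492
SAT-scale = SAT = 500 + 100z
Carry z at full precision (z = 25.0 / 12.2) into the conversion:
SAT-scale = 500 + 100 * (25.0 / 12.2) = 500 + 2500 / 12.2
SAT-scale = 500 + 204.918
SAT-scale = 704.918

704.918


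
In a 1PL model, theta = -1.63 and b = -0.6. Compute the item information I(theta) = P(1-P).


P = 1/(1+exp(-(-1.63--0.6))) = 0.2631
I = P*(1-P) = 0.2631 * 0.7369
I = 0.1939

0.1939


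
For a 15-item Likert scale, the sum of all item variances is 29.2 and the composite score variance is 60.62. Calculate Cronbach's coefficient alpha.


alpha = (k/(k-1)) * (1 - sum(si^2)/s_total^2)
= (15/14) * (1 - 29.2/60.62)
alpha = 0.5553

0.5553


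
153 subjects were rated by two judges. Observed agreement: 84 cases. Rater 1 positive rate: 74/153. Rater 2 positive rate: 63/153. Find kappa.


P_o = 84/153 = 0.54902
P_e = (74*63 + 79*90) / 23409 = 0.502884
kappa = (P_o - P_e) / (1 - P_e)
kappa = (0.54902 - 0.502884) / (1 - 0.502884)
kappa = 0.0928

0.0928


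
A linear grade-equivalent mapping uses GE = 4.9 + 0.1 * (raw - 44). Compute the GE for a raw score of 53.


raw - median = 53 - 44 = 9
slope * diff = 0.1 * 9 = 0.9
GE = 4.9 + 0.9
GE = 5.8

5.8


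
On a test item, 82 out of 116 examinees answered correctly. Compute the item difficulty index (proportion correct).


Item difficulty p = number correct / total examinees
p = 82 / 116
p = 0.7069

0.7069


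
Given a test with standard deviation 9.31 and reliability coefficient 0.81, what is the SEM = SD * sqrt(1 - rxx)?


SEM = SD * sqrt(1 - rxx)
SEM = 9.31 * sqrt(1 - 0.81)
SEM = 9.31 * sqrt(0.19) = 9.31 * 0.43589
SEM = 4.0581

4.0581


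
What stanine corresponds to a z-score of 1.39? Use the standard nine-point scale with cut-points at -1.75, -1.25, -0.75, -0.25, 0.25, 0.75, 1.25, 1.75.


Stanine boundaries: [-1.75, -1.25, -0.75, -0.25, 0.25, 0.75, 1.25, 1.75]
z = 1.39
Check each boundary:
  z >= -1.75 -> could be stanine 2
  z >= -1.25 -> could be stanine 3
  z >= -0.75 -> could be stanine 4
  z >= -0.25 -> could be stanine 5
  z >= 0.25 -> could be stanine 6
  z >= 0.75 -> could be stanine 7
  z >= 1.25 -> could be stanine 8
  z < 1.75
Highest qualifying boundary gives stanine = 8

8


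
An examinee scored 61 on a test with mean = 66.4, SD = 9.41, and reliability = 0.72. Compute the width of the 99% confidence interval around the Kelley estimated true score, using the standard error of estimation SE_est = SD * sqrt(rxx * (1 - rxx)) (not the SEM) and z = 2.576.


True score estimate = 0.72*61 + 0.28*66.4 = 62.512
SE_est = SD * sqrt(rxx * (1 - rxx)) = 9.41 * sqrt(0.72 * 0.28) = 9.41 * sqrt(0.2016) = 4.22508
CI = T_est +/- z * SE_est, so width = 2 * z * SE_est = 2 * 2.576 * 4.22508
Width = 21.7676

21.7676


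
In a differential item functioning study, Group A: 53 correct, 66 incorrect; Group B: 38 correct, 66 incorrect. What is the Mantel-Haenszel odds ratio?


Odds_A = 53/66 = 0.803
Odds_B = 38/66 = 0.5758
OR = Odds_A / Odds_B = 0.803 / 0.5758
Exactly, OR = (53 * 66) / (66 * 38) = 3498 / 2508
OR = 1.3947

1.3947


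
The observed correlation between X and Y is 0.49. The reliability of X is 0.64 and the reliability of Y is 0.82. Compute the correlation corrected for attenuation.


r_corrected = rxy / sqrt(rxx * ryy)
= 0.49 / sqrt(0.64 * 0.82)
= 0.49 / sqrt(0.5248)
= 0.49 / 0.724431
r_corrected = 0.6764

0.6764


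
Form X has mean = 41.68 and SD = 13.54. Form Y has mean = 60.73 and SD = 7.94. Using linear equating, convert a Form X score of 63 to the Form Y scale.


slope = SD_Y / SD_X = 7.94 / 13.54 ~ 0.5864
intercept = mean_Y - slope * mean_X = 60.73 - (7.94 / 13.54) * 41.68 ~ 36.2884
Y = slope * X + intercept. To avoid rounding drift from the rounded slope/intercept, evaluate the equivalent form Y = mean_Y + SD_Y * (X - mean_X) / SD_X at full precision:
Y = 60.73 + 7.94 * (63 - 41.68) / 13.54
Y = 60.73 + 7.94 * 21.32 / 13.54
Y = 60.73 + 169.2808 / 13.54
Y = 60.73 + 12.5023
Y = 73.2323

73.2323


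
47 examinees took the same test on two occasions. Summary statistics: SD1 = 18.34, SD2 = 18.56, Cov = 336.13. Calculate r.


r = cov(X,Y) / (SD_X * SD_Y)
r = 336.13 / (18.34 * 18.56)
r = 336.13 / 340.3904
r = 0.9875

0.9875


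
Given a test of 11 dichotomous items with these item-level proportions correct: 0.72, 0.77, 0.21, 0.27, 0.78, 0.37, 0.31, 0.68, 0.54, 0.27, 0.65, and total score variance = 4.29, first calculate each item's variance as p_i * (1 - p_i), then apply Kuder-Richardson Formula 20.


For each item, compute p_i * q_i:
  Item 1: 0.72 * 0.28 = 0.2016
  Item 2: 0.77 * 0.23 = 0.1771
  Item 3: 0.21 * 0.79 = 0.1659
  Item 4: 0.27 * 0.73 = 0.1971
  Item 5: 0.78 * 0.22 = 0.1716
  Item 6: 0.37 * 0.63 = 0.2331
  Item 7: 0.31 * 0.69 = 0.2139
  Item 8: 0.68 * 0.32 = 0.2176
  Item 9: 0.54 * 0.46 = 0.2484
  Item 10: 0.27 * 0.73 = 0.1971
  Item 11: 0.65 * 0.35 = 0.2275
Sum(p_i * q_i) = 0.2016 + 0.1771 + 0.1659 + 0.1971 + 0.1716 + 0.2331 + 0.2139 + 0.2176 + 0.2484 + 0.1971 + 0.2275 = 2.2509
KR-20 = (k/(k-1)) * (1 - Sum(p_i*q_i) / Var_total)
= (11/10) * (1 - 2.2509/4.29)
= 1.1 * 0.4753
KR-20 = 0.5228

0.5228


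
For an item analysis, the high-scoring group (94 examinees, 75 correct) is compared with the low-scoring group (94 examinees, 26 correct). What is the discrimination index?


p_upper = 75/94 = 0.7979
p_lower = 26/94 = 0.2766
D = 0.7979 - 0.2766 = 0.5213

0.5213


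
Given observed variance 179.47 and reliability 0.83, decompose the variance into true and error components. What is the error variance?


var_true = rxx * var_obs = 0.83 * 179.47 = 148.9601
var_error = var_obs - var_true
var_error = 179.47 - 148.9601
var_error = 30.5099

30.5099


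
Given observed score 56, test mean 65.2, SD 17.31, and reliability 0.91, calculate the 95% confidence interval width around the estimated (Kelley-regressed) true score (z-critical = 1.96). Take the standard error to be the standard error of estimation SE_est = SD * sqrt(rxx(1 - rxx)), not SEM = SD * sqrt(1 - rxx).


True score estimate = 0.91*56 + 0.09*65.2 = 56.828
SE_est = SD * sqrt(rxx * (1 - rxx)) = 17.31 * sqrt(0.91 * 0.09) = 17.31 * sqrt(0.0819) = 4.953806
CI = T_est +/- z * SE_est, so width = 2 * z * SE_est = 2 * 1.96 * 4.953806
Width = 19.4189

19.4189


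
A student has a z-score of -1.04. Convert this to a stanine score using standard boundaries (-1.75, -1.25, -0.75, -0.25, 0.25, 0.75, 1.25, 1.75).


Stanine boundaries: [-1.75, -1.25, -0.75, -0.25, 0.25, 0.75, 1.25, 1.75]
z = -1.04
Check each boundary:
  z >= -1.75 -> could be stanine 2
  z >= -1.25 -> could be stanine 3
  z < -0.75
  z < -0.25
  z < 0.25
  z < 0.75
  z < 1.25
  z < 1.75
Highest qualifying boundary gives stanine = 3

3


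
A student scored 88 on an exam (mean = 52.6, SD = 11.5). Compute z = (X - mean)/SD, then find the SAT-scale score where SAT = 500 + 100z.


z = (X - mean) / SD = (88 - 52.6) / 11.5
z = 35.4 / 11.5
z = 3.0783
SAT-scale = SAT = 500 + 100z
Carry z at full precision (z = 35.4 / 11.5) into the conversion:
SAT-scale = 500 + 100 * (35.4 / 11.5) = 500 + 3540 / 11.5
SAT-scale = 500 + 307.8261
SAT-scale = 807.8261

807.8261


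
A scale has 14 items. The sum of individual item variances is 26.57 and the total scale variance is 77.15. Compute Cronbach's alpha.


alpha = (k/(k-1)) * (1 - sum(si^2)/s_total^2)
= (14/13) * (1 - 26.57/77.15)
alpha = 0.706

0.706


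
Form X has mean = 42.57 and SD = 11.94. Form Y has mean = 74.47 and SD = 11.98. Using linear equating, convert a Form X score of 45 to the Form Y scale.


slope = SD_Y / SD_X = 11.98 / 11.94 ~ 1.0034
intercept = mean_Y - slope * mean_X = 74.47 - (11.98 / 11.94) * 42.57 ~ 31.7574
Y = slope * X + intercept. To avoid rounding drift from the rounded slope/intercept, evaluate the equivalent form Y = mean_Y + SD_Y * (X - mean_X) / SD_X at full precision:
Y = 74.47 + 11.98 * (45 - 42.57) / 11.94
Y = 74.47 + 11.98 * 2.43 / 11.94
Y = 74.47 + 29.1114 / 11.94
Y = 74.47 + 2.4381
Y = 76.9081

76.9081


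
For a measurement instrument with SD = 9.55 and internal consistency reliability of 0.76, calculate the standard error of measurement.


SEM = SD * sqrt(1 - rxx)
SEM = 9.55 * sqrt(1 - 0.76)
SEM = 9.55 * sqrt(0.24) = 9.55 * 0.489898
SEM = 4.6785

4.6785


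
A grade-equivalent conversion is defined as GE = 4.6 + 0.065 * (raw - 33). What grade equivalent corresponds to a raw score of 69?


raw - median = 69 - 33 = 36
slope * diff = 0.065 * 36 = 2.34
GE = 4.6 + 2.34
GE = 6.94

6.94


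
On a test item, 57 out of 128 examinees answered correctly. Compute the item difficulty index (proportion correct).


Item difficulty p = number correct / total examinees
p = 57 / 128
p = 0.4453

0.4453


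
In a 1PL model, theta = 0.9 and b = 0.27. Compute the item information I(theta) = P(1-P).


P = 1/(1+exp(-(0.9-0.27))) = 0.6525
I = P*(1-P) = 0.6525 * 0.3475
I = 0.2267

0.2267


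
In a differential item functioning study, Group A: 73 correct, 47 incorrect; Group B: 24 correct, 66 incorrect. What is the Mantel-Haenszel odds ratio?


Odds_A = 73/47 = 1.5532
Odds_B = 24/66 = 0.3636
OR = Odds_A / Odds_B = 1.5532 / 0.3636
Exactly, OR = (73 * 66) / (47 * 24) = 4818 / 1128
OR = 4.2713

4.2713
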